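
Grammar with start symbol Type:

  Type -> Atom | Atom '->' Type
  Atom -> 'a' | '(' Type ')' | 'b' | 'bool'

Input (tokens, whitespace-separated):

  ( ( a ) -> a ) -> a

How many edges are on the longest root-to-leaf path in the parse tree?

[Type [Atom ( [Type [Atom ( [Type [Atom a]] )] -> [Type [Atom a]]] )] -> [Type [Atom a]]]

6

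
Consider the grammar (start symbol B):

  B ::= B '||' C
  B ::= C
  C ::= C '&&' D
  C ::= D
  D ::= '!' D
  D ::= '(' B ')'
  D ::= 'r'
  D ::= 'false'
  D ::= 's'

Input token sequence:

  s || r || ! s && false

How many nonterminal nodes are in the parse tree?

[B [B [B [C [D s]]] || [C [D r]]] || [C [C [D ! [D s]]] && [D false]]]

12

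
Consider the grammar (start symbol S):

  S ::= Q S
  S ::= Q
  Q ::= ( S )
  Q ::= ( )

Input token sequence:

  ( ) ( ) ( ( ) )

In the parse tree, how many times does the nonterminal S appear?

4

[S [Q ( )] [S [Q ( )] [S [Q ( [S [Q ( )]] )]]]]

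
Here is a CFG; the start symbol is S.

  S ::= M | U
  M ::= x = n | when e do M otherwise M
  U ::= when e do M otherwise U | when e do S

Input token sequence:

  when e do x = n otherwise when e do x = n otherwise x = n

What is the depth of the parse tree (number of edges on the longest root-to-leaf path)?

[S [M when e do [M x = n] otherwise [M when e do [M x = n] otherwise [M x = n]]]]

4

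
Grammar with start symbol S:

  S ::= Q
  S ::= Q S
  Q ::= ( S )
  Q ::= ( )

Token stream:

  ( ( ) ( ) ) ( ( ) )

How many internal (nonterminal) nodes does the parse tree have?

[S [Q ( [S [Q ( )] [S [Q ( )]]] )] [S [Q ( [S [Q ( )]] )]]]

10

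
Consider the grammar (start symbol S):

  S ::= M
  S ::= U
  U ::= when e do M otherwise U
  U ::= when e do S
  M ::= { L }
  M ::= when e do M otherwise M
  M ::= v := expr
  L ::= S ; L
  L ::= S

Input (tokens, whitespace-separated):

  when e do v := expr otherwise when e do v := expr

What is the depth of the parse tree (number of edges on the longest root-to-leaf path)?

5

[S [U when e do [M v := expr] otherwise [U when e do [S [M v := expr]]]]]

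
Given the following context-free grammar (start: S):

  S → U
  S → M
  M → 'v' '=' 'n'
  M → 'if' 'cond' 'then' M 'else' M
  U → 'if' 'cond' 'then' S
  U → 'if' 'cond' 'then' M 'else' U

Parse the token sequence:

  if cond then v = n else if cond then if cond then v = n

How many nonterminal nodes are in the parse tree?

8

[S [U if cond then [M v = n] else [U if cond then [S [U if cond then [S [M v = n]]]]]]]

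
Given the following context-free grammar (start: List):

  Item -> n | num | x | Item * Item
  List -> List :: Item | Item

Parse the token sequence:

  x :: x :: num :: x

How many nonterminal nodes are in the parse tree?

8

[List [List [List [List [Item x]] :: [Item x]] :: [Item num]] :: [Item x]]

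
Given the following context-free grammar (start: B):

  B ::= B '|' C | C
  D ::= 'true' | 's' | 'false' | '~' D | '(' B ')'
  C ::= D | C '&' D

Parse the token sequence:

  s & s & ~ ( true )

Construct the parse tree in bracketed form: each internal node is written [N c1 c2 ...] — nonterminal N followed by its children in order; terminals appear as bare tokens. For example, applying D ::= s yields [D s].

[B [C [C [C [D s]] & [D s]] & [D ~ [D ( [B [C [D true]]] )]]]]

B
C
C & D
C & D & D
D & D & D
s & D & D
s & s & D
s & s & ~ D
s & s & ~ ( B )
s & s & ~ ( C )
s & s & ~ ( D )
s & s & ~ ( true )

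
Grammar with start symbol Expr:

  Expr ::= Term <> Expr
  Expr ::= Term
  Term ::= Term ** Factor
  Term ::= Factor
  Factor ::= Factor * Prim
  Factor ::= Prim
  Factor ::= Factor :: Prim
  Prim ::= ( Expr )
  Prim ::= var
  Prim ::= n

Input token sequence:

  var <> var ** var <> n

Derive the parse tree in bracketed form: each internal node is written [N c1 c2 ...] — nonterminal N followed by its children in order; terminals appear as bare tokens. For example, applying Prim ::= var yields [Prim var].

Expr
Term <> Expr
Factor <> Expr
Prim <> Expr
var <> Expr
var <> Term <> Expr
var <> Term ** Factor <> Expr
var <> Factor ** Factor <> Expr
var <> Prim ** Factor <> Expr
var <> var ** Factor <> Expr
var <> var ** Prim <> Expr
var <> var ** var <> Expr
var <> var ** var <> Term
var <> var ** var <> Factor
var <> var ** var <> Prim
var <> var ** var <> n

[Expr [Term [Factor [Prim var]]] <> [Expr [Term [Term [Factor [Prim var]]] ** [Factor [Prim var]]] <> [Expr [Term [Factor [Prim n]]]]]]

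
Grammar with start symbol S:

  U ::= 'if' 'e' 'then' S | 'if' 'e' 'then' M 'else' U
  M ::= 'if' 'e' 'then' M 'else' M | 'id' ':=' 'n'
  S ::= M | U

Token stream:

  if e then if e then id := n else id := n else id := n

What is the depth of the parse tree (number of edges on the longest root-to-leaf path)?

[S [M if e then [M if e then [M id := n] else [M id := n]] else [M id := n]]]

4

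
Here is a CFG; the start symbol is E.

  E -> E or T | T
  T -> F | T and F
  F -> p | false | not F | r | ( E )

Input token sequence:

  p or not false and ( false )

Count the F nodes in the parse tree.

[E [E [T [F p]]] or [T [T [F not [F false]]] and [F ( [E [T [F false]]] )]]]

5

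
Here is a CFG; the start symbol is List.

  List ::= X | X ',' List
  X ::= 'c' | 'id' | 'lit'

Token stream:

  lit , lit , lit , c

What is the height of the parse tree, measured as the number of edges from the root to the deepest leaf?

5

[List [X lit] , [List [X lit] , [List [X lit] , [List [X c]]]]]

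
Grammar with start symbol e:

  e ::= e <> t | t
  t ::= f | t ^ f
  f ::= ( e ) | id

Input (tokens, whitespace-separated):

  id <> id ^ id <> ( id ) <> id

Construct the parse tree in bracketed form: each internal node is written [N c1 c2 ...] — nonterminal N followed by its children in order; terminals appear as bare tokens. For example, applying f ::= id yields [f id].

e
e <> t
e <> t <> t
e <> t <> t <> t
t <> t <> t <> t
f <> t <> t <> t
id <> t <> t <> t
id <> t ^ f <> t <> t
id <> f ^ f <> t <> t
id <> id ^ f <> t <> t
id <> id ^ id <> t <> t
id <> id ^ id <> f <> t
id <> id ^ id <> ( e ) <> t
id <> id ^ id <> ( t ) <> t
id <> id ^ id <> ( f ) <> t
id <> id ^ id <> ( id ) <> t
id <> id ^ id <> ( id ) <> f
id <> id ^ id <> ( id ) <> id

[e [e [e [e [t [f id]]] <> [t [t [f id]] ^ [f id]]] <> [t [f ( [e [t [f id]]] )]]] <> [t [f id]]]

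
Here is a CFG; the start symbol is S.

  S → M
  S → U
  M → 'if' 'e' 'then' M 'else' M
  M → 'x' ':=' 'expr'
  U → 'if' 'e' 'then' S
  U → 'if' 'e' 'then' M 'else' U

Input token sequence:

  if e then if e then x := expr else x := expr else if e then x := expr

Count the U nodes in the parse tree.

[S [U if e then [M if e then [M x := expr] else [M x := expr]] else [U if e then [S [M x := expr]]]]]

2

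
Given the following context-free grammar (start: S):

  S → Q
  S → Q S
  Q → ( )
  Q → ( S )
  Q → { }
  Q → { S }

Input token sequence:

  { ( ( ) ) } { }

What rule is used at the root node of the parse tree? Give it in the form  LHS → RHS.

[S [Q { [S [Q ( [S [Q ( )]] )]] }] [S [Q { }]]]

S → Q S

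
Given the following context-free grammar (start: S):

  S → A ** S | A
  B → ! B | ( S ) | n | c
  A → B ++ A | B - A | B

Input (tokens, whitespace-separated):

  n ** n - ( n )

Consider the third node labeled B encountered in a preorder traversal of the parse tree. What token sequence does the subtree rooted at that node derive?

( n )

[S [A [B n]] ** [S [A [B n] - [A [B ( [S [A [B n]]] )]]]]]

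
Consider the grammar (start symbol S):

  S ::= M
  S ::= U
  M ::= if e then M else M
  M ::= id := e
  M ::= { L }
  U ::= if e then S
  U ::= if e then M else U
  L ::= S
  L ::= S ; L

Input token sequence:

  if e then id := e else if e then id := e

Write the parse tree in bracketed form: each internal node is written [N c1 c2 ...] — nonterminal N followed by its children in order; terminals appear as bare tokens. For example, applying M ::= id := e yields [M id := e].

S
U
if e then M else U
if e then id := e else U
if e then id := e else if e then S
if e then id := e else if e then M
if e then id := e else if e then id := e

[S [U if e then [M id := e] else [U if e then [S [M id := e]]]]]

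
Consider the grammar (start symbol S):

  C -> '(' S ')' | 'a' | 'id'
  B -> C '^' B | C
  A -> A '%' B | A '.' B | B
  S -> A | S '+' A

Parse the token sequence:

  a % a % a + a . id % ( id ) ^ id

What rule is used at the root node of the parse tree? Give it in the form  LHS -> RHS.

S -> S '+' A

[S [S [A [A [A [B [C a]]] % [B [C a]]] % [B [C a]]]] + [A [A [A [B [C a]]] . [B [C id]]] % [B [C ( [S [A [B [C id]]]] )] ^ [B [C id]]]]]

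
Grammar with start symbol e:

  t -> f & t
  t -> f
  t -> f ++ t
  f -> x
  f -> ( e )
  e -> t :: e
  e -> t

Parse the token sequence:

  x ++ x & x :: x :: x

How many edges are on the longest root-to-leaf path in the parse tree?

[e [t [f x] ++ [t [f x] & [t [f x]]]] :: [e [t [f x]] :: [e [t [f x]]]]]

5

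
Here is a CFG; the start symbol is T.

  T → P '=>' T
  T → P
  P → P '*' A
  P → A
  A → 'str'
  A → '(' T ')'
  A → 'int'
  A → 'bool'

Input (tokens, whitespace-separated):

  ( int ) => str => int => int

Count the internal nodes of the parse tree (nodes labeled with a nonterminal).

[T [P [A ( [T [P [A int]]] )]] => [T [P [A str]] => [T [P [A int]] => [T [P [A int]]]]]]

15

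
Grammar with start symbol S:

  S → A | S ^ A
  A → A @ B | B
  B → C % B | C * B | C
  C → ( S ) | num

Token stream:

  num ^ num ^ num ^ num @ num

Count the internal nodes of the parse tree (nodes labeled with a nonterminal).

[S [S [S [S [A [B [C num]]]] ^ [A [B [C num]]]] ^ [A [B [C num]]]] ^ [A [A [B [C num]]] @ [B [C num]]]]

19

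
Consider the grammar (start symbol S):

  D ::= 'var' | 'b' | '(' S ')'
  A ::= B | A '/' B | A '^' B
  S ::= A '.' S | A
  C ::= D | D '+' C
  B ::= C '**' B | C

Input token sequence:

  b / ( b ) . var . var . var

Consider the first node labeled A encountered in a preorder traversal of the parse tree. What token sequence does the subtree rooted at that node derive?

[S [A [A [B [C [D b]]]] / [B [C [D ( [S [A [B [C [D b]]]]] )]]]] . [S [A [B [C [D var]]]] . [S [A [B [C [D var]]]] . [S [A [B [C [D var]]]]]]]]

b / ( b )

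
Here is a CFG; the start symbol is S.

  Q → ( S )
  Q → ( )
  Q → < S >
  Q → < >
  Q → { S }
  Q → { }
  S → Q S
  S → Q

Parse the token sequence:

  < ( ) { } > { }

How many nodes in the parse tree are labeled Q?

[S [Q < [S [Q ( )] [S [Q { }]]] >] [S [Q { }]]]

4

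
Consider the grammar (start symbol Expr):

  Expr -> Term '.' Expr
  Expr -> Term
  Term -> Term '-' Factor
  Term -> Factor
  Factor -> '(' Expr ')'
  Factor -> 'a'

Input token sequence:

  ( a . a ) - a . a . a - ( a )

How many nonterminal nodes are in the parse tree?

[Expr [Term [Term [Factor ( [Expr [Term [Factor a]] . [Expr [Term [Factor a]]]] )]] - [Factor a]] . [Expr [Term [Factor a]] . [Expr [Term [Term [Factor a]] - [Factor ( [Expr [Term [Factor a]]] )]]]]]

22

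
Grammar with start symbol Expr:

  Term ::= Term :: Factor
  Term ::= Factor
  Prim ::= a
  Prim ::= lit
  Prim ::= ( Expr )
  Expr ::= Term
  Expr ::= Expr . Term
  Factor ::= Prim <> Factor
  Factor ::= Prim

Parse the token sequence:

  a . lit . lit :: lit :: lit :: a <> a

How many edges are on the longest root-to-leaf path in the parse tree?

[Expr [Expr [Expr [Term [Factor [Prim a]]]] . [Term [Factor [Prim lit]]]] . [Term [Term [Term [Term [Factor [Prim lit]]] :: [Factor [Prim lit]]] :: [Factor [Prim lit]]] :: [Factor [Prim a] <> [Factor [Prim a]]]]]

7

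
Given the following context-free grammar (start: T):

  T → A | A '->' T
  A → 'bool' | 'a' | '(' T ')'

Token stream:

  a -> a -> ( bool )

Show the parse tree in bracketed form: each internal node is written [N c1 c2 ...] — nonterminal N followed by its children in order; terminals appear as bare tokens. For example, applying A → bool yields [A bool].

[T [A a] -> [T [A a] -> [T [A ( [T [A bool]] )]]]]

T
A -> T
a -> T
a -> A -> T
a -> a -> T
a -> a -> A
a -> a -> ( T )
a -> a -> ( A )
a -> a -> ( bool )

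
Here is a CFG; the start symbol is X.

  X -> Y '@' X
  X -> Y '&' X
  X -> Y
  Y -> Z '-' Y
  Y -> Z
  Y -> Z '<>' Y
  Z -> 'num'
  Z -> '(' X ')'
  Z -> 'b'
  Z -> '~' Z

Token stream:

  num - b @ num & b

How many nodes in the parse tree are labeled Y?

4

[X [Y [Z num] - [Y [Z b]]] @ [X [Y [Z num]] & [X [Y [Z b]]]]]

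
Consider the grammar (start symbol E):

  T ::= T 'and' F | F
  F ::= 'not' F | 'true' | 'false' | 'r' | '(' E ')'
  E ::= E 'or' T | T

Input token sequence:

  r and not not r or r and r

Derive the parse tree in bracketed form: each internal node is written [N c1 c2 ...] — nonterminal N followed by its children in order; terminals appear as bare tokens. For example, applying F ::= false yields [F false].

[E [E [T [T [F r]] and [F not [F not [F r]]]]] or [T [T [F r]] and [F r]]]

E
E or T
T or T
T and F or T
F and F or T
r and F or T
r and not F or T
r and not not F or T
r and not not r or T
r and not not r or T and F
r and not not r or F and F
r and not not r or r and F
r and not not r or r and r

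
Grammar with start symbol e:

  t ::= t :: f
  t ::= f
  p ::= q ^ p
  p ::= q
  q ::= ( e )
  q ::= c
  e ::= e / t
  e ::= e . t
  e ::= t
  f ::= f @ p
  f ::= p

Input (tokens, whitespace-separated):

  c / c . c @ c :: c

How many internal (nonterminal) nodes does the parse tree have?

22

[e [e [e [t [f [p [q c]]]]] / [t [f [p [q c]]]]] . [t [t [f [f [p [q c]]] @ [p [q c]]]] :: [f [p [q c]]]]]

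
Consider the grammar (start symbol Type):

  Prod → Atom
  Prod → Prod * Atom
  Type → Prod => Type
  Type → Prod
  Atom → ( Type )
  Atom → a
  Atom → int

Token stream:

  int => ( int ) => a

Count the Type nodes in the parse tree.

[Type [Prod [Atom int]] => [Type [Prod [Atom ( [Type [Prod [Atom int]]] )]] => [Type [Prod [Atom a]]]]]

4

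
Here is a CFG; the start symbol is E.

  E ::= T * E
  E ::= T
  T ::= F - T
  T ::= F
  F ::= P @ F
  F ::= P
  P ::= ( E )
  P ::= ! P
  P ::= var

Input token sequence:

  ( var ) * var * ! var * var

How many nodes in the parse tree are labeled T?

[E [T [F [P ( [E [T [F [P var]]]] )]]] * [E [T [F [P var]]] * [E [T [F [P ! [P var]]]] * [E [T [F [P var]]]]]]]

5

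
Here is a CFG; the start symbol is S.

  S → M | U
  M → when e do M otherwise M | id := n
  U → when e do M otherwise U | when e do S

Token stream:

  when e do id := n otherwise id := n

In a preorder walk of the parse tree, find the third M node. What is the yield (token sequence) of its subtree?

[S [M when e do [M id := n] otherwise [M id := n]]]

id := n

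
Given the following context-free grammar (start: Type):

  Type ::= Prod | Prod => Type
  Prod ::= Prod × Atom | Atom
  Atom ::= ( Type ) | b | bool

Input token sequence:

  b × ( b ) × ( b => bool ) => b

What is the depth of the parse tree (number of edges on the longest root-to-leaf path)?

7

[Type [Prod [Prod [Prod [Atom b]] × [Atom ( [Type [Prod [Atom b]]] )]] × [Atom ( [Type [Prod [Atom b]] => [Type [Prod [Atom bool]]]] )]] => [Type [Prod [Atom b]]]]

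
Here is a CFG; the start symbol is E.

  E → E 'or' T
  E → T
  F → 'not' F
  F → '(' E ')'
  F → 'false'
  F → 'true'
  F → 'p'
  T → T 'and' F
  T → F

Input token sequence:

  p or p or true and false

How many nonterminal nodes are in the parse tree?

11

[E [E [E [T [F p]]] or [T [F p]]] or [T [T [F true]] and [F false]]]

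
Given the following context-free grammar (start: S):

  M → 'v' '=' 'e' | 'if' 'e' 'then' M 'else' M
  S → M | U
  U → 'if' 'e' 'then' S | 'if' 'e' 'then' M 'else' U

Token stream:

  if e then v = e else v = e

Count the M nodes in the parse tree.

3

[S [M if e then [M v = e] else [M v = e]]]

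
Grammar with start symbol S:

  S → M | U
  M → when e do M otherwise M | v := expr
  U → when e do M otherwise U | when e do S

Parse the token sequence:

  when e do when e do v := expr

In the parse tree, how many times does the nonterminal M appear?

1

[S [U when e do [S [U when e do [S [M v := expr]]]]]]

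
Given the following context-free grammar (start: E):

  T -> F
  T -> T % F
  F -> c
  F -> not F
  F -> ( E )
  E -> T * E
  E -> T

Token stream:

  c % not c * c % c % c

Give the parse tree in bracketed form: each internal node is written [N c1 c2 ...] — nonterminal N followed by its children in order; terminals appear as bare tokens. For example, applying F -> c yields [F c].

[E [T [T [F c]] % [F not [F c]]] * [E [T [T [T [F c]] % [F c]] % [F c]]]]

E
T * E
T % F * E
F % F * E
c % F * E
c % not F * E
c % not c * E
c % not c * T
c % not c * T % F
c % not c * T % F % F
c % not c * F % F % F
c % not c * c % F % F
c % not c * c % c % F
c % not c * c % c % c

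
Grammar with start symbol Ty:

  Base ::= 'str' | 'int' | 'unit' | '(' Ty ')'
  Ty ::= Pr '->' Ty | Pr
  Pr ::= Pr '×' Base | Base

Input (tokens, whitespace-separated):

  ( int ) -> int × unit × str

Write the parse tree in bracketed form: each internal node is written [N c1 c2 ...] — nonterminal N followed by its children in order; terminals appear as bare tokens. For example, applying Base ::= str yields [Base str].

[Ty [Pr [Base ( [Ty [Pr [Base int]]] )]] -> [Ty [Pr [Pr [Pr [Base int]] × [Base unit]] × [Base str]]]]

Ty
Pr -> Ty
Base -> Ty
( Ty ) -> Ty
( Pr ) -> Ty
( Base ) -> Ty
( int ) -> Ty
( int ) -> Pr
( int ) -> Pr × Base
( int ) -> Pr × Base × Base
( int ) -> Base × Base × Base
( int ) -> int × Base × Base
( int ) -> int × unit × Base
( int ) -> int × unit × str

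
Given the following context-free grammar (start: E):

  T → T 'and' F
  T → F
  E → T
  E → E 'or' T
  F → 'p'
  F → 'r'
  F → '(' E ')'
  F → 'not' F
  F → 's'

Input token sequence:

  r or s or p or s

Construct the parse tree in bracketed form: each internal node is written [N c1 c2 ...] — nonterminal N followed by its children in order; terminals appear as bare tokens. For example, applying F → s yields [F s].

[E [E [E [E [T [F r]]] or [T [F s]]] or [T [F p]]] or [T [F s]]]

E
E or T
E or T or T
E or T or T or T
T or T or T or T
F or T or T or T
r or T or T or T
r or F or T or T
r or s or T or T
r or s or F or T
r or s or p or T
r or s or p or F
r or s or p or s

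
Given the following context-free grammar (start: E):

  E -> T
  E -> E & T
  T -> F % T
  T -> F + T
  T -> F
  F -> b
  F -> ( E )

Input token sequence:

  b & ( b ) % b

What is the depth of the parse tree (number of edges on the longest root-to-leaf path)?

[E [E [T [F b]]] & [T [F ( [E [T [F b]]] )] % [T [F b]]]]

6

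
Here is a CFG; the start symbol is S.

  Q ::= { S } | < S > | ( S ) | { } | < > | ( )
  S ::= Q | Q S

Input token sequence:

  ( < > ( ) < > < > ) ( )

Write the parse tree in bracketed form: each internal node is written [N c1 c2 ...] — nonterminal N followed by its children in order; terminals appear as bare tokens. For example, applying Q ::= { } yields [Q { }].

[S [Q ( [S [Q < >] [S [Q ( )] [S [Q < >] [S [Q < >]]]]] )] [S [Q ( )]]]

S
Q S
( S ) S
( Q S ) S
( < > S ) S
( < > Q S ) S
( < > ( ) S ) S
( < > ( ) Q S ) S
( < > ( ) < > S ) S
( < > ( ) < > Q ) S
( < > ( ) < > < > ) S
( < > ( ) < > < > ) Q
( < > ( ) < > < > ) ( )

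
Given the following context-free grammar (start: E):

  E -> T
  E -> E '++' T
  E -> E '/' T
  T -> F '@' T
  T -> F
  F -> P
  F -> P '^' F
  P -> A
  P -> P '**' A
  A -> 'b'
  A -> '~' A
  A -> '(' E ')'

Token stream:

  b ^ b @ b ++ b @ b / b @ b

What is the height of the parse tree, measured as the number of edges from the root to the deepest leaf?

[E [E [E [T [F [P [A b]] ^ [F [P [A b]]]] @ [T [F [P [A b]]]]]] ++ [T [F [P [A b]]] @ [T [F [P [A b]]]]]] / [T [F [P [A b]]] @ [T [F [P [A b]]]]]]

8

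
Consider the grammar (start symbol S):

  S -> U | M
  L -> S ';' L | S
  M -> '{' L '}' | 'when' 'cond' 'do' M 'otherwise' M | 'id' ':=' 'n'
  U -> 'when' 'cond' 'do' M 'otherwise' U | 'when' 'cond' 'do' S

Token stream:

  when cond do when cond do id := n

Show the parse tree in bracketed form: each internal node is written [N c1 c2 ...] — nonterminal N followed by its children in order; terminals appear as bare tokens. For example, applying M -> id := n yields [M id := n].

S
U
when cond do S
when cond do U
when cond do when cond do S
when cond do when cond do M
when cond do when cond do id := n

[S [U when cond do [S [U when cond do [S [M id := n]]]]]]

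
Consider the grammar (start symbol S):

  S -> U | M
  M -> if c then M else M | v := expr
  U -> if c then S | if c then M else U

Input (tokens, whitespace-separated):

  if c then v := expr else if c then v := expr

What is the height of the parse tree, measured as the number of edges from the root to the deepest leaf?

5

[S [U if c then [M v := expr] else [U if c then [S [M v := expr]]]]]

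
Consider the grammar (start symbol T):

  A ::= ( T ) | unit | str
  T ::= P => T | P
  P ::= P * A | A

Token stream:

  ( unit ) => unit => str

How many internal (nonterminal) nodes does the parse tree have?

12

[T [P [A ( [T [P [A unit]]] )]] => [T [P [A unit]] => [T [P [A str]]]]]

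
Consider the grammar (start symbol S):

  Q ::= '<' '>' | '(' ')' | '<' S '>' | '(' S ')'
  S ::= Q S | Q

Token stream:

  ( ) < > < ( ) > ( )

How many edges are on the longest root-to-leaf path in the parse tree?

6

[S [Q ( )] [S [Q < >] [S [Q < [S [Q ( )]] >] [S [Q ( )]]]]]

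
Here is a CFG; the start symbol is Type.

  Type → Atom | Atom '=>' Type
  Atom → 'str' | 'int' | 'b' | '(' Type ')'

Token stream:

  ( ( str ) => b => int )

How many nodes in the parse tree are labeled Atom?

5

[Type [Atom ( [Type [Atom ( [Type [Atom str]] )] => [Type [Atom b] => [Type [Atom int]]]] )]]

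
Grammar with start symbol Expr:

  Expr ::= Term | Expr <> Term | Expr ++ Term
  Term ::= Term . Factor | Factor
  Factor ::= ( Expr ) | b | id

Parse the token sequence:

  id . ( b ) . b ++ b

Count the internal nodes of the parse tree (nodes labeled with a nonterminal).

13

[Expr [Expr [Term [Term [Term [Factor id]] . [Factor ( [Expr [Term [Factor b]]] )]] . [Factor b]]] ++ [Term [Factor b]]]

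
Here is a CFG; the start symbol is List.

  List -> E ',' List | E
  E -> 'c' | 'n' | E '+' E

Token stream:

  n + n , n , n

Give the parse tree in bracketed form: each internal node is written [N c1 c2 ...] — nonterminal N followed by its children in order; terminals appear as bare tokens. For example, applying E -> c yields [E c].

[List [E [E n] + [E n]] , [List [E n] , [List [E n]]]]

List
E , List
E + E , List
n + E , List
n + n , List
n + n , E , List
n + n , n , List
n + n , n , E
n + n , n , n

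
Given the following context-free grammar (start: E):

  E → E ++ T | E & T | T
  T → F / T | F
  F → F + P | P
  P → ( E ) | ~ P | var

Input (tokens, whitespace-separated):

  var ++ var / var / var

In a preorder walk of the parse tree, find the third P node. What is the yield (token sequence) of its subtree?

var

[E [E [T [F [P var]]]] ++ [T [F [P var]] / [T [F [P var]] / [T [F [P var]]]]]]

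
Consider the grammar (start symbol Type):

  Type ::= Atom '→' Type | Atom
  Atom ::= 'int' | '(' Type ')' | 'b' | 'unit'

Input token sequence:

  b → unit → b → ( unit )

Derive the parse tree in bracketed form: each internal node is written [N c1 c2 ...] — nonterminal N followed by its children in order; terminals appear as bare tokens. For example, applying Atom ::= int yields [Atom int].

[Type [Atom b] → [Type [Atom unit] → [Type [Atom b] → [Type [Atom ( [Type [Atom unit]] )]]]]]

Type
Atom → Type
b → Type
b → Atom → Type
b → unit → Type
b → unit → Atom → Type
b → unit → b → Type
b → unit → b → Atom
b → unit → b → ( Type )
b → unit → b → ( Atom )
b → unit → b → ( unit )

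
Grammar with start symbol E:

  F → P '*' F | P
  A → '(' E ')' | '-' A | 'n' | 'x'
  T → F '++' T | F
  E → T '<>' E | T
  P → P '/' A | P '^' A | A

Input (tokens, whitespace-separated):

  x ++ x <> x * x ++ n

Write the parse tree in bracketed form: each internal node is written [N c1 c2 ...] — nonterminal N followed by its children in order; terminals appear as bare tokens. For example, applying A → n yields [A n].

[E [T [F [P [A x]]] ++ [T [F [P [A x]]]]] <> [E [T [F [P [A x]] * [F [P [A x]]]] ++ [T [F [P [A n]]]]]]]

E
T <> E
F ++ T <> E
P ++ T <> E
A ++ T <> E
x ++ T <> E
x ++ F <> E
x ++ P <> E
x ++ A <> E
x ++ x <> E
x ++ x <> T
x ++ x <> F ++ T
x ++ x <> P * F ++ T
x ++ x <> A * F ++ T
x ++ x <> x * F ++ T
x ++ x <> x * P ++ T
x ++ x <> x * A ++ T
x ++ x <> x * x ++ T
x ++ x <> x * x ++ F
x ++ x <> x * x ++ P
x ++ x <> x * x ++ A
x ++ x <> x * x ++ n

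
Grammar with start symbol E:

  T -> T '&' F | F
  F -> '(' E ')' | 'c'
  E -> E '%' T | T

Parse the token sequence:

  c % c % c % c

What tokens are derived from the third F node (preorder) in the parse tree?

c

[E [E [E [E [T [F c]]] % [T [F c]]] % [T [F c]]] % [T [F c]]]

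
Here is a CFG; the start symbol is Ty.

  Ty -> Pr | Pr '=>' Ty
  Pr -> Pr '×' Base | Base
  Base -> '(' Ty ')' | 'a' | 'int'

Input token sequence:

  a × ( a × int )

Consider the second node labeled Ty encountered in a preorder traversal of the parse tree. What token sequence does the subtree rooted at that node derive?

[Ty [Pr [Pr [Base a]] × [Base ( [Ty [Pr [Pr [Base a]] × [Base int]]] )]]]

a × int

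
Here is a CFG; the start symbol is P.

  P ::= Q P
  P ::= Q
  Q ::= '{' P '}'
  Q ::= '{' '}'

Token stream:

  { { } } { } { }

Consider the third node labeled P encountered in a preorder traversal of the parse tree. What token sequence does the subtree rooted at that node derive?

{ } { }

[P [Q { [P [Q { }]] }] [P [Q { }] [P [Q { }]]]]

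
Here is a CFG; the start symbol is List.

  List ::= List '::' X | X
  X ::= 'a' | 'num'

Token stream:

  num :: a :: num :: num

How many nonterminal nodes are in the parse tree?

[List [List [List [List [X num]] :: [X a]] :: [X num]] :: [X num]]

8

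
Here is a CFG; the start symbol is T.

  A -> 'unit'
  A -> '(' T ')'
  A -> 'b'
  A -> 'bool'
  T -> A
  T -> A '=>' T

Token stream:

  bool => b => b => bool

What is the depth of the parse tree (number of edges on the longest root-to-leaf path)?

5

[T [A bool] => [T [A b] => [T [A b] => [T [A bool]]]]]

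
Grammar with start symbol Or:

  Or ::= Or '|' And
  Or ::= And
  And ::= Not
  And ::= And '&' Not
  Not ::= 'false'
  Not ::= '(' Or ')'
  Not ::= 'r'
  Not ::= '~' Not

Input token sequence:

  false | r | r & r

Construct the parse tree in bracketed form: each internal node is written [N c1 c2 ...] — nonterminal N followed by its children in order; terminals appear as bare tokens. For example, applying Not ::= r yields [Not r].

[Or [Or [Or [And [Not false]]] | [And [Not r]]] | [And [And [Not r]] & [Not r]]]

Or
Or | And
Or | And | And
And | And | And
Not | And | And
false | And | And
false | Not | And
false | r | And
false | r | And & Not
false | r | Not & Not
false | r | r & Not
false | r | r & r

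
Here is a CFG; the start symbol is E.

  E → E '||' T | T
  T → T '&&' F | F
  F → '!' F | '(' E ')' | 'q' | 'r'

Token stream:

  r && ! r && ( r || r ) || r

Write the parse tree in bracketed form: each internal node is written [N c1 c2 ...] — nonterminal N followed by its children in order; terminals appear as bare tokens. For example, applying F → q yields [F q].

E
E || T
T || T
T && F || T
T && F && F || T
F && F && F || T
r && F && F || T
r && ! F && F || T
r && ! r && F || T
r && ! r && ( E ) || T
r && ! r && ( E || T ) || T
r && ! r && ( T || T ) || T
r && ! r && ( F || T ) || T
r && ! r && ( r || T ) || T
r && ! r && ( r || F ) || T
r && ! r && ( r || r ) || T
r && ! r && ( r || r ) || F
r && ! r && ( r || r ) || r

[E [E [T [T [T [F r]] && [F ! [F r]]] && [F ( [E [E [T [F r]]] || [T [F r]]] )]]] || [T [F r]]]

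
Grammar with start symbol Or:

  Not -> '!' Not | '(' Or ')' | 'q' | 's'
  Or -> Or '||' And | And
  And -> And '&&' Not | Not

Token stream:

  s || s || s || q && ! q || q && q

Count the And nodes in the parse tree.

7

[Or [Or [Or [Or [Or [And [Not s]]] || [And [Not s]]] || [And [Not s]]] || [And [And [Not q]] && [Not ! [Not q]]]] || [And [And [Not q]] && [Not q]]]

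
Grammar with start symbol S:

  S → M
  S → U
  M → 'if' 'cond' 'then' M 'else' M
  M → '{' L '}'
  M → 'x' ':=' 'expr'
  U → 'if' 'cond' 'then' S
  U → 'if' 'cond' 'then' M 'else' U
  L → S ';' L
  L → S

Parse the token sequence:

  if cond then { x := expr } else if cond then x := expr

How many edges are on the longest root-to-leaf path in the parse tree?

[S [U if cond then [M { [L [S [M x := expr]]] }] else [U if cond then [S [M x := expr]]]]]

6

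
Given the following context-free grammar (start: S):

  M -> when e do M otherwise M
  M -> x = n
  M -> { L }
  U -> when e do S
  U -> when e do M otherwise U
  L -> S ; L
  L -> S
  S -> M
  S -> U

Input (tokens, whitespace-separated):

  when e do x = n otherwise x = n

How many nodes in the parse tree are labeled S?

1

[S [M when e do [M x = n] otherwise [M x = n]]]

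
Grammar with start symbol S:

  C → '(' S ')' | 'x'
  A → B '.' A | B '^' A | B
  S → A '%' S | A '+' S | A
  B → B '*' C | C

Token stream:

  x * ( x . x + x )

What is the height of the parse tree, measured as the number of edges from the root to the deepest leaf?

9

[S [A [B [B [C x]] * [C ( [S [A [B [C x]] . [A [B [C x]]]] + [S [A [B [C x]]]]] )]]]]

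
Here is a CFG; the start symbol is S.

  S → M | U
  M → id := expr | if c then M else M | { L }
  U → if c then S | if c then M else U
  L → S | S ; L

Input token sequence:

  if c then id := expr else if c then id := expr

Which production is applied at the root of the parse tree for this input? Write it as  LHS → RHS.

[S [U if c then [M id := expr] else [U if c then [S [M id := expr]]]]]

S → U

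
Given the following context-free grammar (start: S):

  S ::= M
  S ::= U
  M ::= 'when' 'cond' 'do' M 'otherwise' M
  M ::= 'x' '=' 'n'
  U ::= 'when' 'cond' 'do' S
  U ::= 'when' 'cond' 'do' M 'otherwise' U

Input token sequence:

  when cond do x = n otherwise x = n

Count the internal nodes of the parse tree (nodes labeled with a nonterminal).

4

[S [M when cond do [M x = n] otherwise [M x = n]]]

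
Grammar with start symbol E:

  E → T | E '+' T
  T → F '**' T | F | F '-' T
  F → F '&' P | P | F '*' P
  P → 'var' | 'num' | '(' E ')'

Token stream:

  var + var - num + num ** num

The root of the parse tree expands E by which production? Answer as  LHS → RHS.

E → E '+' T

[E [E [E [T [F [P var]]]] + [T [F [P var]] - [T [F [P num]]]]] + [T [F [P num]] ** [T [F [P num]]]]]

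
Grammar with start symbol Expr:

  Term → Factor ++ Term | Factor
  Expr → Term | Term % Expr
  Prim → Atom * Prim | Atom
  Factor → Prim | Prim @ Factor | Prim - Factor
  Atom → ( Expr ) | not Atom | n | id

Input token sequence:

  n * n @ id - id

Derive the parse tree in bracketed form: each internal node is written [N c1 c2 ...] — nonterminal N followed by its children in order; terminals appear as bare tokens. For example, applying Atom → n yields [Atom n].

[Expr [Term [Factor [Prim [Atom n] * [Prim [Atom n]]] @ [Factor [Prim [Atom id]] - [Factor [Prim [Atom id]]]]]]]

Expr
Term
Factor
Prim @ Factor
Atom * Prim @ Factor
n * Prim @ Factor
n * Atom @ Factor
n * n @ Factor
n * n @ Prim - Factor
n * n @ Atom - Factor
n * n @ id - Factor
n * n @ id - Prim
n * n @ id - Atom
n * n @ id - id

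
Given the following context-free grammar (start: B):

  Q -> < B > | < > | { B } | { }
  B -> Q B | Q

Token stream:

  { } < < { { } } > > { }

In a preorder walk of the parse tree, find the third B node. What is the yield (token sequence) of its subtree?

< { { } } >

[B [Q { }] [B [Q < [B [Q < [B [Q { [B [Q { }]] }]] >]] >] [B [Q { }]]]]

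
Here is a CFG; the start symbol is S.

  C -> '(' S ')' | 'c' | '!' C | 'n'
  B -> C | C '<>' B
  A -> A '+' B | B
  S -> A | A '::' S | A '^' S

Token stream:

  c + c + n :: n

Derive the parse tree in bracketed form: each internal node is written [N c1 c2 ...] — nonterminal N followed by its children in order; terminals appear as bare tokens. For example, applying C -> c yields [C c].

S
A :: S
A + B :: S
A + B + B :: S
B + B + B :: S
C + B + B :: S
c + B + B :: S
c + C + B :: S
c + c + B :: S
c + c + C :: S
c + c + n :: S
c + c + n :: A
c + c + n :: B
c + c + n :: C
c + c + n :: n

[S [A [A [A [B [C c]]] + [B [C c]]] + [B [C n]]] :: [S [A [B [C n]]]]]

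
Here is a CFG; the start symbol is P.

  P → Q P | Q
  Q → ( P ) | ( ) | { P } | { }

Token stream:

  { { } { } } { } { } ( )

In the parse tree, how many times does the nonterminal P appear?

[P [Q { [P [Q { }] [P [Q { }]]] }] [P [Q { }] [P [Q { }] [P [Q ( )]]]]]

6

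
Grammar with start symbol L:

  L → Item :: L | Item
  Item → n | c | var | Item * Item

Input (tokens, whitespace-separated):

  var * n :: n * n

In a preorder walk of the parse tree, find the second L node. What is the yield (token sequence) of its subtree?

[L [Item [Item var] * [Item n]] :: [L [Item [Item n] * [Item n]]]]

n * n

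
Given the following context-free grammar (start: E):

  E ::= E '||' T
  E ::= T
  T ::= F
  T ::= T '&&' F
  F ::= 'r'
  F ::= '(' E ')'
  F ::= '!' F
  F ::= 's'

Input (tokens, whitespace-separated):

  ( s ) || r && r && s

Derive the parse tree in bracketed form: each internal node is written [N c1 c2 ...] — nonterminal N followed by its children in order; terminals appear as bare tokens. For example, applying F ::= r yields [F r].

E
E || T
T || T
F || T
( E ) || T
( T ) || T
( F ) || T
( s ) || T
( s ) || T && F
( s ) || T && F && F
( s ) || F && F && F
( s ) || r && F && F
( s ) || r && r && F
( s ) || r && r && s

[E [E [T [F ( [E [T [F s]]] )]]] || [T [T [T [F r]] && [F r]] && [F s]]]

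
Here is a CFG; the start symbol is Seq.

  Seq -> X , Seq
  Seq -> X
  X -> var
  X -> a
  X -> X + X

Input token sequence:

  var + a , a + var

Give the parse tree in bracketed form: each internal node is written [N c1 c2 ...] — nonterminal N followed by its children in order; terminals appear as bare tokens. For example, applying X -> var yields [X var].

[Seq [X [X var] + [X a]] , [Seq [X [X a] + [X var]]]]

Seq
X , Seq
X + X , Seq
var + X , Seq
var + a , Seq
var + a , X
var + a , X + X
var + a , a + X
var + a , a + var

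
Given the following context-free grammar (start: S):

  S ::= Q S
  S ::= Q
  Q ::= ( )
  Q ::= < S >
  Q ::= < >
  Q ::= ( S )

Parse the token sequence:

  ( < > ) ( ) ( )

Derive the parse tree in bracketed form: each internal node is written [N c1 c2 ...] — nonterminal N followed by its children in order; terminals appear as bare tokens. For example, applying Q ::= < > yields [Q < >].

S
Q S
( S ) S
( Q ) S
( < > ) S
( < > ) Q S
( < > ) ( ) S
( < > ) ( ) Q
( < > ) ( ) ( )

[S [Q ( [S [Q < >]] )] [S [Q ( )] [S [Q ( )]]]]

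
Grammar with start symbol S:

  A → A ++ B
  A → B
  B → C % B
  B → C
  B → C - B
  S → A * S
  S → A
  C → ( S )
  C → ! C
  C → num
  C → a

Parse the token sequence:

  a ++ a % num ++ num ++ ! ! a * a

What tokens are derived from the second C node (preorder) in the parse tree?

[S [A [A [A [A [B [C a]]] ++ [B [C a] % [B [C num]]]] ++ [B [C num]]] ++ [B [C ! [C ! [C a]]]]] * [S [A [B [C a]]]]]

a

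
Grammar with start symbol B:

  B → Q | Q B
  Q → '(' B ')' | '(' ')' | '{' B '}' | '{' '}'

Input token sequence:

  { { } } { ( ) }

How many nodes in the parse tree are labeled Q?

4

[B [Q { [B [Q { }]] }] [B [Q { [B [Q ( )]] }]]]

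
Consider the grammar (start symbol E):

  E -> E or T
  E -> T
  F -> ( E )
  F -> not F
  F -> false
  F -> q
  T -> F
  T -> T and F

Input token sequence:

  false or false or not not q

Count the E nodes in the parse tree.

3

[E [E [E [T [F false]]] or [T [F false]]] or [T [F not [F not [F q]]]]]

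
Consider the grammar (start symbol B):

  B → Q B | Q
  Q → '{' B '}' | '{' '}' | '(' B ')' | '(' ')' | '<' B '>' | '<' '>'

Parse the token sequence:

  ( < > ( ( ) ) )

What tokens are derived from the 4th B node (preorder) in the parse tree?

[B [Q ( [B [Q < >] [B [Q ( [B [Q ( )]] )]]] )]]

( )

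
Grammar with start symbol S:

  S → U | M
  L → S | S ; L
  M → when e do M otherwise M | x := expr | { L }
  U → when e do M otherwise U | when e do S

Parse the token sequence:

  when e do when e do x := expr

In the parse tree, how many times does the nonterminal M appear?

[S [U when e do [S [U when e do [S [M x := expr]]]]]]

1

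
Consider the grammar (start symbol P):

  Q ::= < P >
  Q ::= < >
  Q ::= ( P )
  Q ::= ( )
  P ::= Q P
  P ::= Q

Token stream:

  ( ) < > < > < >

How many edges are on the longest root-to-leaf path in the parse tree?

5

[P [Q ( )] [P [Q < >] [P [Q < >] [P [Q < >]]]]]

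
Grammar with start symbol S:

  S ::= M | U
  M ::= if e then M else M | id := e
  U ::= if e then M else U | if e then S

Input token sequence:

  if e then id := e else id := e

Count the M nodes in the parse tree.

[S [M if e then [M id := e] else [M id := e]]]

3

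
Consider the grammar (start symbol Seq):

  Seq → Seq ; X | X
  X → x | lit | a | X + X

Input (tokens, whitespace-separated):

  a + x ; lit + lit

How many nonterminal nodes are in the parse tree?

[Seq [Seq [X [X a] + [X x]]] ; [X [X lit] + [X lit]]]

8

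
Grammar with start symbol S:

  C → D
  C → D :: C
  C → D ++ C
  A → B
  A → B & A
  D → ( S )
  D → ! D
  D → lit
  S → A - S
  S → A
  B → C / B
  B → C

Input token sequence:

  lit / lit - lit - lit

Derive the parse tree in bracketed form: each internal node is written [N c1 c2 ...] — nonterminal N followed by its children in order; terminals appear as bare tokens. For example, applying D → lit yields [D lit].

S
A - S
B - S
C / B - S
D / B - S
lit / B - S
lit / C - S
lit / D - S
lit / lit - S
lit / lit - A - S
lit / lit - B - S
lit / lit - C - S
lit / lit - D - S
lit / lit - lit - S
lit / lit - lit - A
lit / lit - lit - B
lit / lit - lit - C
lit / lit - lit - D
lit / lit - lit - lit

[S [A [B [C [D lit]] / [B [C [D lit]]]]] - [S [A [B [C [D lit]]]] - [S [A [B [C [D lit]]]]]]]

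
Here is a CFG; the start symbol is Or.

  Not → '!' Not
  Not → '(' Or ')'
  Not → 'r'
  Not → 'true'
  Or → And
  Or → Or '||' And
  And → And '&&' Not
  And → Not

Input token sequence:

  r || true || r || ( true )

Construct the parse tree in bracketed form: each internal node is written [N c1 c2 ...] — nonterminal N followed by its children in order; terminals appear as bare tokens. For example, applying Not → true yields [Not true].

Or
Or || And
Or || And || And
Or || And || And || And
And || And || And || And
Not || And || And || And
r || And || And || And
r || Not || And || And
r || true || And || And
r || true || Not || And
r || true || r || And
r || true || r || Not
r || true || r || ( Or )
r || true || r || ( And )
r || true || r || ( Not )
r || true || r || ( true )

[Or [Or [Or [Or [And [Not r]]] || [And [Not true]]] || [And [Not r]]] || [And [Not ( [Or [And [Not true]]] )]]]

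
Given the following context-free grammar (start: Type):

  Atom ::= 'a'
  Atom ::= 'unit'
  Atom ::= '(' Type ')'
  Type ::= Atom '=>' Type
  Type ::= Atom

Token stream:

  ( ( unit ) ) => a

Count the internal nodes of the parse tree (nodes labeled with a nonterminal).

8

[Type [Atom ( [Type [Atom ( [Type [Atom unit]] )]] )] => [Type [Atom a]]]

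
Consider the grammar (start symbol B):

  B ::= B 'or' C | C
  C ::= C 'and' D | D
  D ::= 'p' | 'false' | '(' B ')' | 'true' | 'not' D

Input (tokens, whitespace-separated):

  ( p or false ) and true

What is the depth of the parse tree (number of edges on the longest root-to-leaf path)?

8

[B [C [C [D ( [B [B [C [D p]]] or [C [D false]]] )]] and [D true]]]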